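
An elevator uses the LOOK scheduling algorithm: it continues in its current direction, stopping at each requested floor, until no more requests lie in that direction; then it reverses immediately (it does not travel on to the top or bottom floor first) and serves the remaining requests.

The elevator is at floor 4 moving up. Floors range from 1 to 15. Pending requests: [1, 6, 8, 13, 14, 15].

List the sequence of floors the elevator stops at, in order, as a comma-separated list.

Current: 4, moving UP
Serve above first (ascending): [6, 8, 13, 14, 15]
Then reverse, serve below (descending): [1]

Answer: 6, 8, 13, 14, 15, 1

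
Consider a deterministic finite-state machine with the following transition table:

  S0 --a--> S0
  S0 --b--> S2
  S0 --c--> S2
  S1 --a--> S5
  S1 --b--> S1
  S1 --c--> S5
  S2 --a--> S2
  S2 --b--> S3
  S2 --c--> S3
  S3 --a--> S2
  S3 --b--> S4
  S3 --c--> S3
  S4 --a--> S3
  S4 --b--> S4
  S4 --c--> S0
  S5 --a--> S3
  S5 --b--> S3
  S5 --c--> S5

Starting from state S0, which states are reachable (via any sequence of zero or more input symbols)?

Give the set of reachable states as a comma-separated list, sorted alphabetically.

Answer: S0, S2, S3, S4

Derivation:
BFS from S0:
  visit S0: S0--a-->S0 (seen), S0--b-->S2 (new), S0--c-->S2 (seen)
  visit S2: S2--a-->S2 (seen), S2--b-->S3 (new), S2--c-->S3 (seen)
  visit S3: S3--a-->S2 (seen), S3--b-->S4 (new), S3--c-->S3 (seen)
  visit S4: S4--a-->S3 (seen), S4--b-->S4 (seen), S4--c-->S0 (seen)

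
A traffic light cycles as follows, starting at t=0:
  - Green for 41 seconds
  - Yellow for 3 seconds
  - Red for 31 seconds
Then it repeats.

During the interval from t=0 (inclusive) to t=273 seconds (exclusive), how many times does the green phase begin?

Answer: 4

Derivation:
Cycle = 41+3+31 = 75s
green phase starts at t = k*75 + 0 for k=0,1,2,...
Need k*75+0 < 273 → k < 3.640
k ∈ {0, ..., 3} → 4 starts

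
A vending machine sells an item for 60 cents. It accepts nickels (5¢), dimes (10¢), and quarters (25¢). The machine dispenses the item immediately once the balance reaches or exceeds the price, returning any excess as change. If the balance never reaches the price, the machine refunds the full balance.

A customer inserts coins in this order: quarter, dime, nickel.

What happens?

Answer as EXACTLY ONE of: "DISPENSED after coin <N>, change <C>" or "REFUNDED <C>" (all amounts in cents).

Answer: REFUNDED 40

Derivation:
Price: 60¢
Coin 1 (quarter, 25¢): balance = 25¢
Coin 2 (dime, 10¢): balance = 35¢
Coin 3 (nickel, 5¢): balance = 40¢
All coins inserted, balance 40¢ < price 60¢ → REFUND 40¢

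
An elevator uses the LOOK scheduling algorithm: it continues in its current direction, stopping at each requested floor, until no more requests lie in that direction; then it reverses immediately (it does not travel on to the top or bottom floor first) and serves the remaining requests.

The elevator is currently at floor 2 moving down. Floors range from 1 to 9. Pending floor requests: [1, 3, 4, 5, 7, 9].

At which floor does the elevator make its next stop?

Answer: 1

Derivation:
Current floor: 2, direction: down
Requests above: [3, 4, 5, 7, 9]
Requests below: [1]
Moving down and requests lie below → nearest below is max([1]) = 1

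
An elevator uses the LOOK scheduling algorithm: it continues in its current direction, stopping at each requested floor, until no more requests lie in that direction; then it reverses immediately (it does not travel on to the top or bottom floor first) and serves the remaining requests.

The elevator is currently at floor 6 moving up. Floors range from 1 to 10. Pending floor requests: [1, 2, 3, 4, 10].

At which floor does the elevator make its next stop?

Current floor: 6, direction: up
Requests above: [10]
Requests below: [1, 2, 3, 4]
Moving up and requests lie above → nearest above is min([10]) = 10

Answer: 10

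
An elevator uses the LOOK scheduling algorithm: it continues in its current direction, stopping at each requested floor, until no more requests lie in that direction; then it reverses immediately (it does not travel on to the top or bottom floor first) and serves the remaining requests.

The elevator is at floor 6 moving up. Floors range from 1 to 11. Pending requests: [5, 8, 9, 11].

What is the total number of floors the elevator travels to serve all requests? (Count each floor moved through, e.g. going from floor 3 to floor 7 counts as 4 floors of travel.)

Start at floor 6 moving up, LOOK stop order: [8, 9, 11, 5]
  6 → 8: |8-6| = 2, total = 2
  8 → 9: |9-8| = 1, total = 3
  9 → 11: |11-9| = 2, total = 5
  11 → 5: |5-11| = 6, total = 11

Answer: 11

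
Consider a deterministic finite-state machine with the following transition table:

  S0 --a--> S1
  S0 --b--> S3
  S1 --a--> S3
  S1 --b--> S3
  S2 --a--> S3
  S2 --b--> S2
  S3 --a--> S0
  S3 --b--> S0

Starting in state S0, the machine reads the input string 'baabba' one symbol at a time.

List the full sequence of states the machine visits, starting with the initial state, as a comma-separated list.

Start: S0
  read 'b': S0 --b--> S3
  read 'a': S3 --a--> S0
  read 'a': S0 --a--> S1
  read 'b': S1 --b--> S3
  read 'b': S3 --b--> S0
  read 'a': S0 --a--> S1

Answer: S0, S3, S0, S1, S3, S0, S1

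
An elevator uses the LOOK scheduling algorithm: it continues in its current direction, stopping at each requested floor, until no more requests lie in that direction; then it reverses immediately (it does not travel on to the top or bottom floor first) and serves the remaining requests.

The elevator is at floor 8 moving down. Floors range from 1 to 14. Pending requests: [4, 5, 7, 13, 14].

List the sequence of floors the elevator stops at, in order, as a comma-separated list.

Answer: 7, 5, 4, 13, 14

Derivation:
Current: 8, moving DOWN
Serve below first (descending): [7, 5, 4]
Then reverse, serve above (ascending): [13, 14]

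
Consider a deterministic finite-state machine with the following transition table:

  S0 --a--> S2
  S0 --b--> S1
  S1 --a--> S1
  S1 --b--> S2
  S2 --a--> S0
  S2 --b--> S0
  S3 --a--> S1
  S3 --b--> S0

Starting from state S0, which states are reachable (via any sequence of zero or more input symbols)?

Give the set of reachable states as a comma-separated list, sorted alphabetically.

Answer: S0, S1, S2

Derivation:
BFS from S0:
  visit S0: S0--a-->S2 (new), S0--b-->S1 (new)
  visit S2: S2--a-->S0 (seen), S2--b-->S0 (seen)
  visit S1: S1--a-->S1 (seen), S1--b-->S2 (seen)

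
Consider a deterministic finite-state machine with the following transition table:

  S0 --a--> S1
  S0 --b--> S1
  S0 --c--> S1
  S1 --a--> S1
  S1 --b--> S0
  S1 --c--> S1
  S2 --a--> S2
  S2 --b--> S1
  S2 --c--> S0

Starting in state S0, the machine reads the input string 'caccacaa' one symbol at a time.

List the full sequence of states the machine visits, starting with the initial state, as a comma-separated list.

Start: S0
  read 'c': S0 --c--> S1
  read 'a': S1 --a--> S1
  read 'c': S1 --c--> S1
  read 'c': S1 --c--> S1
  read 'a': S1 --a--> S1
  read 'c': S1 --c--> S1
  read 'a': S1 --a--> S1
  read 'a': S1 --a--> S1

Answer: S0, S1, S1, S1, S1, S1, S1, S1, S1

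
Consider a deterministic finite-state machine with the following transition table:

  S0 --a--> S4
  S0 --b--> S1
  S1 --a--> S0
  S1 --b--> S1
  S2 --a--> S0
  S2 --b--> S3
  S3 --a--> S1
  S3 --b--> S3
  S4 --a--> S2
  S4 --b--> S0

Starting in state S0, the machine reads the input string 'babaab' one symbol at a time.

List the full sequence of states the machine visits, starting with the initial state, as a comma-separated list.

Start: S0
  read 'b': S0 --b--> S1
  read 'a': S1 --a--> S0
  read 'b': S0 --b--> S1
  read 'a': S1 --a--> S0
  read 'a': S0 --a--> S4
  read 'b': S4 --b--> S0

Answer: S0, S1, S0, S1, S0, S4, S0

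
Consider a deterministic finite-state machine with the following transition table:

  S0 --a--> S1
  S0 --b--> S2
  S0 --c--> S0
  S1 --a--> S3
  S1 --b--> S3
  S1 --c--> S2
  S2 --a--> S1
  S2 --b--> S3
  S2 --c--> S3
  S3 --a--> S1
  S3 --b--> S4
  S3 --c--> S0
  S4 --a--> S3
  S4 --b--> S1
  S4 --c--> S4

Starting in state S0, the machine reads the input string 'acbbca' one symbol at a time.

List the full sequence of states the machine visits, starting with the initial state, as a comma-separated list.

Answer: S0, S1, S2, S3, S4, S4, S3

Derivation:
Start: S0
  read 'a': S0 --a--> S1
  read 'c': S1 --c--> S2
  read 'b': S2 --b--> S3
  read 'b': S3 --b--> S4
  read 'c': S4 --c--> S4
  read 'a': S4 --a--> S3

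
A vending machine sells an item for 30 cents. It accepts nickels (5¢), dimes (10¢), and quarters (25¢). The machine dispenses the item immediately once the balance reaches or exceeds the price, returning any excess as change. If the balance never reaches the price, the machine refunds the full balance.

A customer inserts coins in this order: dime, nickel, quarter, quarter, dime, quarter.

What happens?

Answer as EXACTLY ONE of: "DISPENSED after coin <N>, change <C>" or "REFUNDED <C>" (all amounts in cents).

Answer: DISPENSED after coin 3, change 10

Derivation:
Price: 30¢
Coin 1 (dime, 10¢): balance = 10¢
Coin 2 (nickel, 5¢): balance = 15¢
Coin 3 (quarter, 25¢): balance = 40¢
  → balance >= price → DISPENSE, change = 40 - 30 = 10¢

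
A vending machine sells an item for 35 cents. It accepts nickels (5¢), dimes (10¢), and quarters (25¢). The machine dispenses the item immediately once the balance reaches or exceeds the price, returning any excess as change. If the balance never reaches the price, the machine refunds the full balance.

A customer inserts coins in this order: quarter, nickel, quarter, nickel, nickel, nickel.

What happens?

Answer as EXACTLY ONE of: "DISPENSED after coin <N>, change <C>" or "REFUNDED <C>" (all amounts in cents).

Answer: DISPENSED after coin 3, change 20

Derivation:
Price: 35¢
Coin 1 (quarter, 25¢): balance = 25¢
Coin 2 (nickel, 5¢): balance = 30¢
Coin 3 (quarter, 25¢): balance = 55¢
  → balance >= price → DISPENSE, change = 55 - 35 = 20¢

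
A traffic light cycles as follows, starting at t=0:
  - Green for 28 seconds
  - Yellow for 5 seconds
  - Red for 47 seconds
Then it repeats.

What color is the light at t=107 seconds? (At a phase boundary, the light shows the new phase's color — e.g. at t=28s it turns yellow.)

Cycle length = 28 + 5 + 47 = 80s
t = 107, phase_t = 107 mod 80 = 27
27 < 28 (green end) → GREEN

Answer: green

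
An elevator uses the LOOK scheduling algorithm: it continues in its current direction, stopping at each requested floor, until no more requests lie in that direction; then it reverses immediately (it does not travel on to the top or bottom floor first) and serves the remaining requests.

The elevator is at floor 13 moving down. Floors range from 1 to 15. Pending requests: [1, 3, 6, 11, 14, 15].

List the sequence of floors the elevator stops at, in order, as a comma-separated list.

Answer: 11, 6, 3, 1, 14, 15

Derivation:
Current: 13, moving DOWN
Serve below first (descending): [11, 6, 3, 1]
Then reverse, serve above (ascending): [14, 15]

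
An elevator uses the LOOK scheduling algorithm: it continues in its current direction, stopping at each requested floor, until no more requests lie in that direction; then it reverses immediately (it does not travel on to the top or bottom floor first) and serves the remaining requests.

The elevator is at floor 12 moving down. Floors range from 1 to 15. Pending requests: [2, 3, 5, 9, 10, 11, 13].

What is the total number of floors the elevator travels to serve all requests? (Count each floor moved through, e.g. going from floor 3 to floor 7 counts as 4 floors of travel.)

Answer: 21

Derivation:
Start at floor 12 moving down, LOOK stop order: [11, 10, 9, 5, 3, 2, 13]
  12 → 11: |11-12| = 1, total = 1
  11 → 10: |10-11| = 1, total = 2
  10 → 9: |9-10| = 1, total = 3
  9 → 5: |5-9| = 4, total = 7
  5 → 3: |3-5| = 2, total = 9
  3 → 2: |2-3| = 1, total = 10
  2 → 13: |13-2| = 11, total = 21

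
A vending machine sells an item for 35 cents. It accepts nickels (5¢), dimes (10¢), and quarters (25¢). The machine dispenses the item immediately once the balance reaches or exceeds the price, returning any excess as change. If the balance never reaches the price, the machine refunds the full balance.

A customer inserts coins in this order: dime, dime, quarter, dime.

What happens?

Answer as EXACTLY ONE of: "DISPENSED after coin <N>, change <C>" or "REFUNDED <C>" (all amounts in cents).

Answer: DISPENSED after coin 3, change 10

Derivation:
Price: 35¢
Coin 1 (dime, 10¢): balance = 10¢
Coin 2 (dime, 10¢): balance = 20¢
Coin 3 (quarter, 25¢): balance = 45¢
  → balance >= price → DISPENSE, change = 45 - 35 = 10¢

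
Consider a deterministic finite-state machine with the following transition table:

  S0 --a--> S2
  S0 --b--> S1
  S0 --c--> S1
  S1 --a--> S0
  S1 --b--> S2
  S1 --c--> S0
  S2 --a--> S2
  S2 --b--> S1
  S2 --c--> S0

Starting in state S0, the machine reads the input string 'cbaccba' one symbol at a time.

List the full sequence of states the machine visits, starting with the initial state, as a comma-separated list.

Answer: S0, S1, S2, S2, S0, S1, S2, S2

Derivation:
Start: S0
  read 'c': S0 --c--> S1
  read 'b': S1 --b--> S2
  read 'a': S2 --a--> S2
  read 'c': S2 --c--> S0
  read 'c': S0 --c--> S1
  read 'b': S1 --b--> S2
  read 'a': S2 --a--> S2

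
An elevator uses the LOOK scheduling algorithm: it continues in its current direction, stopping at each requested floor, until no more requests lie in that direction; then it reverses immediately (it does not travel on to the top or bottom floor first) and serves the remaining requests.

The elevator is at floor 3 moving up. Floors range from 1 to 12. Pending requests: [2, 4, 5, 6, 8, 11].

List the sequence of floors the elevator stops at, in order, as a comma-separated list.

Current: 3, moving UP
Serve above first (ascending): [4, 5, 6, 8, 11]
Then reverse, serve below (descending): [2]

Answer: 4, 5, 6, 8, 11, 2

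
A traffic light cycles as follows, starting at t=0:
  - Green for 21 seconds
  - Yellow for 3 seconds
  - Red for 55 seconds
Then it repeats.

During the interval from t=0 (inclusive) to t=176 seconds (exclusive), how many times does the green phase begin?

Answer: 3

Derivation:
Cycle = 21+3+55 = 79s
green phase starts at t = k*79 + 0 for k=0,1,2,...
Need k*79+0 < 176 → k < 2.228
k ∈ {0, ..., 2} → 3 starts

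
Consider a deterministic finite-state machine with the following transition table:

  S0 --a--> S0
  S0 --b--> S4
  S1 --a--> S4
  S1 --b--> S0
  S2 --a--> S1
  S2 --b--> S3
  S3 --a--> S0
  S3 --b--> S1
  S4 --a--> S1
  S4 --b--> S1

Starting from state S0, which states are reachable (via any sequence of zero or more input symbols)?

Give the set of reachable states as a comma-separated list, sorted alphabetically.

BFS from S0:
  visit S0: S0--a-->S0 (seen), S0--b-->S4 (new)
  visit S4: S4--a-->S1 (new), S4--b-->S1 (seen)
  visit S1: S1--a-->S4 (seen), S1--b-->S0 (seen)

Answer: S0, S1, S4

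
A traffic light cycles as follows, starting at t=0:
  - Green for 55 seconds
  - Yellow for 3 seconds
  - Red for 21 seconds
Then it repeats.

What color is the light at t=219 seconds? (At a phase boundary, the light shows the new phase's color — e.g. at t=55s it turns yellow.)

Cycle length = 55 + 3 + 21 = 79s
t = 219, phase_t = 219 mod 79 = 61
61 >= 58 → RED

Answer: red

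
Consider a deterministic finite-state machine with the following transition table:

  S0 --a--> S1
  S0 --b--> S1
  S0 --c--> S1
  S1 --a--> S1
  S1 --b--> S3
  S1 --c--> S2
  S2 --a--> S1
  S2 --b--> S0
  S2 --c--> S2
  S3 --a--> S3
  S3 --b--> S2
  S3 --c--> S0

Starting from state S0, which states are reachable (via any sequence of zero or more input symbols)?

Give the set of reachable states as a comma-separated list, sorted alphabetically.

Answer: S0, S1, S2, S3

Derivation:
BFS from S0:
  visit S0: S0--a-->S1 (new), S0--b-->S1 (seen), S0--c-->S1 (seen)
  visit S1: S1--a-->S1 (seen), S1--b-->S3 (new), S1--c-->S2 (new)
  visit S3: S3--a-->S3 (seen), S3--b-->S2 (seen), S3--c-->S0 (seen)
  visit S2: S2--a-->S1 (seen), S2--b-->S0 (seen), S2--c-->S2 (seen)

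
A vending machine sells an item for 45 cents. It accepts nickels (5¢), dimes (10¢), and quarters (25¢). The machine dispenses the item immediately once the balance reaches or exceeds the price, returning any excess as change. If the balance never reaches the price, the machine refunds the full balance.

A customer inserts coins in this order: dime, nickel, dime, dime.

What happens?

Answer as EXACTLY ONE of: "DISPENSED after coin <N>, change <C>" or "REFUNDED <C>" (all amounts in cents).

Answer: REFUNDED 35

Derivation:
Price: 45¢
Coin 1 (dime, 10¢): balance = 10¢
Coin 2 (nickel, 5¢): balance = 15¢
Coin 3 (dime, 10¢): balance = 25¢
Coin 4 (dime, 10¢): balance = 35¢
All coins inserted, balance 35¢ < price 45¢ → REFUND 35¢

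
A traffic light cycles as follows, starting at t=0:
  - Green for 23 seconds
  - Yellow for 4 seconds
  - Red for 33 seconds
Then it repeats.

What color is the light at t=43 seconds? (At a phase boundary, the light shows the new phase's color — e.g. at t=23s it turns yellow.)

Cycle length = 23 + 4 + 33 = 60s
t = 43, phase_t = 43 mod 60 = 43
43 >= 27 → RED

Answer: red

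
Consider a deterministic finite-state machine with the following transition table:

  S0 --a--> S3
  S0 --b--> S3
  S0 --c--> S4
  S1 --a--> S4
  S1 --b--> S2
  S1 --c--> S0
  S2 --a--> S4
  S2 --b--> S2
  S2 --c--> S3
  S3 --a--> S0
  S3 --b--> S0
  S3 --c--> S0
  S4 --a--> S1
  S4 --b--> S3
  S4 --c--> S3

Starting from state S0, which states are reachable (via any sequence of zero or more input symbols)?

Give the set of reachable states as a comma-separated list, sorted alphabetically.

BFS from S0:
  visit S0: S0--a-->S3 (new), S0--b-->S3 (seen), S0--c-->S4 (new)
  visit S3: S3--a-->S0 (seen), S3--b-->S0 (seen), S3--c-->S0 (seen)
  visit S4: S4--a-->S1 (new), S4--b-->S3 (seen), S4--c-->S3 (seen)
  visit S1: S1--a-->S4 (seen), S1--b-->S2 (new), S1--c-->S0 (seen)
  visit S2: S2--a-->S4 (seen), S2--b-->S2 (seen), S2--c-->S3 (seen)

Answer: S0, S1, S2, S3, S4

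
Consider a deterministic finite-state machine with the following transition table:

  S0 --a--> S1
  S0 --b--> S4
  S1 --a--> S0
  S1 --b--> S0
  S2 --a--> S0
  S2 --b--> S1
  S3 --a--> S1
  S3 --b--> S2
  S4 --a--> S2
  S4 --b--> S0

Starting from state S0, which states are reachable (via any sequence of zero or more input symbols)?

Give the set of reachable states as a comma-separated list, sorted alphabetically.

BFS from S0:
  visit S0: S0--a-->S1 (new), S0--b-->S4 (new)
  visit S1: S1--a-->S0 (seen), S1--b-->S0 (seen)
  visit S4: S4--a-->S2 (new), S4--b-->S0 (seen)
  visit S2: S2--a-->S0 (seen), S2--b-->S1 (seen)

Answer: S0, S1, S2, S4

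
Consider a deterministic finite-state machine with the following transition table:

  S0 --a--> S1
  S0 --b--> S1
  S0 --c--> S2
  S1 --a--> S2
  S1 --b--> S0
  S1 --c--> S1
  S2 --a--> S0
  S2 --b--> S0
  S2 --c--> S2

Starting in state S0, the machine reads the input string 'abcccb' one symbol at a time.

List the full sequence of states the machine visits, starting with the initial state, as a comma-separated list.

Answer: S0, S1, S0, S2, S2, S2, S0

Derivation:
Start: S0
  read 'a': S0 --a--> S1
  read 'b': S1 --b--> S0
  read 'c': S0 --c--> S2
  read 'c': S2 --c--> S2
  read 'c': S2 --c--> S2
  read 'b': S2 --b--> S0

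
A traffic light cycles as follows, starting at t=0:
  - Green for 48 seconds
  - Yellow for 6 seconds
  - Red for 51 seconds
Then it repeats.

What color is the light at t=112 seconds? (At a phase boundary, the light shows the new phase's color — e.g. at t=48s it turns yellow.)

Answer: green

Derivation:
Cycle length = 48 + 6 + 51 = 105s
t = 112, phase_t = 112 mod 105 = 7
7 < 48 (green end) → GREEN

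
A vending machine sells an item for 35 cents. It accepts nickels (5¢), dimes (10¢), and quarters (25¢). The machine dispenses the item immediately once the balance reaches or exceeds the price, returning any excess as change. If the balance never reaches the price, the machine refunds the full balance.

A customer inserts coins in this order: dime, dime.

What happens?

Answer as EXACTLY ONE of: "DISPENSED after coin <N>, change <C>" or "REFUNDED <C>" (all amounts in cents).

Answer: REFUNDED 20

Derivation:
Price: 35¢
Coin 1 (dime, 10¢): balance = 10¢
Coin 2 (dime, 10¢): balance = 20¢
All coins inserted, balance 20¢ < price 35¢ → REFUND 20¢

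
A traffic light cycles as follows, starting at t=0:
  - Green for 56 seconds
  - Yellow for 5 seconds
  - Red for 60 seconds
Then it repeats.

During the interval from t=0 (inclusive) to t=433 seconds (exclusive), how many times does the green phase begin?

Cycle = 56+5+60 = 121s
green phase starts at t = k*121 + 0 for k=0,1,2,...
Need k*121+0 < 433 → k < 3.579
k ∈ {0, ..., 3} → 4 starts

Answer: 4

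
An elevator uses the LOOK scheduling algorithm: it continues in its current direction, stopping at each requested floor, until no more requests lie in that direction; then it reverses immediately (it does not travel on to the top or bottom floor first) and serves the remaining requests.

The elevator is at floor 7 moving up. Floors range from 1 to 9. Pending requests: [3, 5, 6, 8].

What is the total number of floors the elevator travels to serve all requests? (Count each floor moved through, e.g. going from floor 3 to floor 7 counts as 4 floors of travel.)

Answer: 6

Derivation:
Start at floor 7 moving up, LOOK stop order: [8, 6, 5, 3]
  7 → 8: |8-7| = 1, total = 1
  8 → 6: |6-8| = 2, total = 3
  6 → 5: |5-6| = 1, total = 4
  5 → 3: |3-5| = 2, total = 6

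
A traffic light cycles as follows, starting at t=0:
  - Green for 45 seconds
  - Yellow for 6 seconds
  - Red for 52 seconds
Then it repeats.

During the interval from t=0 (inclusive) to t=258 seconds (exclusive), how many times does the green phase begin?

Cycle = 45+6+52 = 103s
green phase starts at t = k*103 + 0 for k=0,1,2,...
Need k*103+0 < 258 → k < 2.505
k ∈ {0, ..., 2} → 3 starts

Answer: 3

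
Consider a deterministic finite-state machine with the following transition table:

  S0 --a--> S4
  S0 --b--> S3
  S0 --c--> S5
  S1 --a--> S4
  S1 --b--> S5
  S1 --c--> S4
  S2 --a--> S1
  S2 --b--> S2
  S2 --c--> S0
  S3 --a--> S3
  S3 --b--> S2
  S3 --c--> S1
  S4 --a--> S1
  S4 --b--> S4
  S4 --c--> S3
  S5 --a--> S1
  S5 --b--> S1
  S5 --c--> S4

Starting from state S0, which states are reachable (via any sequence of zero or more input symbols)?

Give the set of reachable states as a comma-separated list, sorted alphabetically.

Answer: S0, S1, S2, S3, S4, S5

Derivation:
BFS from S0:
  visit S0: S0--a-->S4 (new), S0--b-->S3 (new), S0--c-->S5 (new)
  visit S4: S4--a-->S1 (new), S4--b-->S4 (seen), S4--c-->S3 (seen)
  visit S3: S3--a-->S3 (seen), S3--b-->S2 (new), S3--c-->S1 (seen)
  visit S5: S5--a-->S1 (seen), S5--b-->S1 (seen), S5--c-->S4 (seen)
  visit S1: S1--a-->S4 (seen), S1--b-->S5 (seen), S1--c-->S4 (seen)
  visit S2: S2--a-->S1 (seen), S2--b-->S2 (seen), S2--c-->S0 (seen)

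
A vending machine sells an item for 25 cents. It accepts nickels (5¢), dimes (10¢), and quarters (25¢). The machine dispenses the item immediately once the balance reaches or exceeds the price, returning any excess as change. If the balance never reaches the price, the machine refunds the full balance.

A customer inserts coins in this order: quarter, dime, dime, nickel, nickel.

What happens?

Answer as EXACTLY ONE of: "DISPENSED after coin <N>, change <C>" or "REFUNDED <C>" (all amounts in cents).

Price: 25¢
Coin 1 (quarter, 25¢): balance = 25¢
  → balance >= price → DISPENSE, change = 25 - 25 = 0¢

Answer: DISPENSED after coin 1, change 0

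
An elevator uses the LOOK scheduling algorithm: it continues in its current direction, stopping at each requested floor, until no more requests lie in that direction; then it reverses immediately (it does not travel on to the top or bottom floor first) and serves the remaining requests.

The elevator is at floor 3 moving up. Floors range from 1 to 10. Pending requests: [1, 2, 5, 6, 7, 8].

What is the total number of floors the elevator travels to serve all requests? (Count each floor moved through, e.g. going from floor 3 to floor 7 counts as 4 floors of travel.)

Answer: 12

Derivation:
Start at floor 3 moving up, LOOK stop order: [5, 6, 7, 8, 2, 1]
  3 → 5: |5-3| = 2, total = 2
  5 → 6: |6-5| = 1, total = 3
  6 → 7: |7-6| = 1, total = 4
  7 → 8: |8-7| = 1, total = 5
  8 → 2: |2-8| = 6, total = 11
  2 → 1: |1-2| = 1, total = 12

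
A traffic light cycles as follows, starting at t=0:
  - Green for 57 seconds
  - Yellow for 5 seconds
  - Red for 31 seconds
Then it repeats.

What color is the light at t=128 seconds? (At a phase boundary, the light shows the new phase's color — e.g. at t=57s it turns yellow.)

Answer: green

Derivation:
Cycle length = 57 + 5 + 31 = 93s
t = 128, phase_t = 128 mod 93 = 35
35 < 57 (green end) → GREEN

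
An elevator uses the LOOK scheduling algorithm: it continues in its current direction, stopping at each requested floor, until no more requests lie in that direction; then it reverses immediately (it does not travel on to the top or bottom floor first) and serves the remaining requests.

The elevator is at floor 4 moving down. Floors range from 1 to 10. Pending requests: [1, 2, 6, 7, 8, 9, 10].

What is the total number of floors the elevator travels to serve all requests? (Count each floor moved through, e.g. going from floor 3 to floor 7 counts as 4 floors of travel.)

Answer: 12

Derivation:
Start at floor 4 moving down, LOOK stop order: [2, 1, 6, 7, 8, 9, 10]
  4 → 2: |2-4| = 2, total = 2
  2 → 1: |1-2| = 1, total = 3
  1 → 6: |6-1| = 5, total = 8
  6 → 7: |7-6| = 1, total = 9
  7 → 8: |8-7| = 1, total = 10
  8 → 9: |9-8| = 1, total = 11
  9 → 10: |10-9| = 1, total = 12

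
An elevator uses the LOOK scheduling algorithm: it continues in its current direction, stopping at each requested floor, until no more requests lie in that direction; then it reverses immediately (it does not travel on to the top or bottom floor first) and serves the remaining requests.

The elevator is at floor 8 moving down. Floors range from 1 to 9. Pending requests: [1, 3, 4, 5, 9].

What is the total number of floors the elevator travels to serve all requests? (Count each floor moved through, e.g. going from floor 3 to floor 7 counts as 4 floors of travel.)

Answer: 15

Derivation:
Start at floor 8 moving down, LOOK stop order: [5, 4, 3, 1, 9]
  8 → 5: |5-8| = 3, total = 3
  5 → 4: |4-5| = 1, total = 4
  4 → 3: |3-4| = 1, total = 5
  3 → 1: |1-3| = 2, total = 7
  1 → 9: |9-1| = 8, total = 15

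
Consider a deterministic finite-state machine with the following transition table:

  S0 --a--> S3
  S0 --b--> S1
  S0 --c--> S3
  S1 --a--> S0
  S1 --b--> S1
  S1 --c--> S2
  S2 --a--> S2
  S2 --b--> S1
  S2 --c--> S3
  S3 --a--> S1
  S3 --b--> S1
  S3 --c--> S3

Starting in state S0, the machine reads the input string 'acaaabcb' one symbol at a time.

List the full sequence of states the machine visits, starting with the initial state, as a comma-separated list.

Start: S0
  read 'a': S0 --a--> S3
  read 'c': S3 --c--> S3
  read 'a': S3 --a--> S1
  read 'a': S1 --a--> S0
  read 'a': S0 --a--> S3
  read 'b': S3 --b--> S1
  read 'c': S1 --c--> S2
  read 'b': S2 --b--> S1

Answer: S0, S3, S3, S1, S0, S3, S1, S2, S1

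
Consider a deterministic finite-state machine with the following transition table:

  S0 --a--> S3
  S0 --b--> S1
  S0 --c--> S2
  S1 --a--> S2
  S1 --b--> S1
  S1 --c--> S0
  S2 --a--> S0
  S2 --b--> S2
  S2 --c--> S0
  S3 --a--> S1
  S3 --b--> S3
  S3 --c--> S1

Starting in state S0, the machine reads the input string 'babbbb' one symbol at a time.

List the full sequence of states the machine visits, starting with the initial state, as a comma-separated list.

Start: S0
  read 'b': S0 --b--> S1
  read 'a': S1 --a--> S2
  read 'b': S2 --b--> S2
  read 'b': S2 --b--> S2
  read 'b': S2 --b--> S2
  read 'b': S2 --b--> S2

Answer: S0, S1, S2, S2, S2, S2, S2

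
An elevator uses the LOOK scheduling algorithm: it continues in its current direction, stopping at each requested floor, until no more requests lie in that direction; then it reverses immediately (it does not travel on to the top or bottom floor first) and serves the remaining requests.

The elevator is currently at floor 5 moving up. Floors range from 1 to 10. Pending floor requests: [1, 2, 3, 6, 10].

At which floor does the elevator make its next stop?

Answer: 6

Derivation:
Current floor: 5, direction: up
Requests above: [6, 10]
Requests below: [1, 2, 3]
Moving up and requests lie above → nearest above is min([6, 10]) = 6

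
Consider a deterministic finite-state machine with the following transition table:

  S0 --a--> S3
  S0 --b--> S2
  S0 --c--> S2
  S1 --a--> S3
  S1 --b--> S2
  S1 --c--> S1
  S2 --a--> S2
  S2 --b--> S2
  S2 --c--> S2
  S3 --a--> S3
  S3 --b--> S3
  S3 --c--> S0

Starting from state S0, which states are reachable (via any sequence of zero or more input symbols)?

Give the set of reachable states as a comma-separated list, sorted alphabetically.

BFS from S0:
  visit S0: S0--a-->S3 (new), S0--b-->S2 (new), S0--c-->S2 (seen)
  visit S3: S3--a-->S3 (seen), S3--b-->S3 (seen), S3--c-->S0 (seen)
  visit S2: S2--a-->S2 (seen), S2--b-->S2 (seen), S2--c-->S2 (seen)

Answer: S0, S2, S3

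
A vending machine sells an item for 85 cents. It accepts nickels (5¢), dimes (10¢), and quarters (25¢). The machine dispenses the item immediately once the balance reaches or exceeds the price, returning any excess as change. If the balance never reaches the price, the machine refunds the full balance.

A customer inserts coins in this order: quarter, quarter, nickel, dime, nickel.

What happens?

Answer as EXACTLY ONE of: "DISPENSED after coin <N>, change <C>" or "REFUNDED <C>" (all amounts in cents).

Price: 85¢
Coin 1 (quarter, 25¢): balance = 25¢
Coin 2 (quarter, 25¢): balance = 50¢
Coin 3 (nickel, 5¢): balance = 55¢
Coin 4 (dime, 10¢): balance = 65¢
Coin 5 (nickel, 5¢): balance = 70¢
All coins inserted, balance 70¢ < price 85¢ → REFUND 70¢

Answer: REFUNDED 70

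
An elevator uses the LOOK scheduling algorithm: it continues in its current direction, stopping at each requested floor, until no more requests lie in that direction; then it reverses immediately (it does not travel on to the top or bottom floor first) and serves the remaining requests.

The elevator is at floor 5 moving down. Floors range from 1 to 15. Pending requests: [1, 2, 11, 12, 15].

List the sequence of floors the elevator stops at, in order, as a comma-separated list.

Current: 5, moving DOWN
Serve below first (descending): [2, 1]
Then reverse, serve above (ascending): [11, 12, 15]

Answer: 2, 1, 11, 12, 15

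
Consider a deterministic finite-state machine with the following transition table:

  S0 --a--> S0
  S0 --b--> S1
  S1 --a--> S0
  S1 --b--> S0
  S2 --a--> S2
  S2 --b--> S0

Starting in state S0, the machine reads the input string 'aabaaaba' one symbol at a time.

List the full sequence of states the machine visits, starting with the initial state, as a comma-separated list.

Start: S0
  read 'a': S0 --a--> S0
  read 'a': S0 --a--> S0
  read 'b': S0 --b--> S1
  read 'a': S1 --a--> S0
  read 'a': S0 --a--> S0
  read 'a': S0 --a--> S0
  read 'b': S0 --b--> S1
  read 'a': S1 --a--> S0

Answer: S0, S0, S0, S1, S0, S0, S0, S1, S0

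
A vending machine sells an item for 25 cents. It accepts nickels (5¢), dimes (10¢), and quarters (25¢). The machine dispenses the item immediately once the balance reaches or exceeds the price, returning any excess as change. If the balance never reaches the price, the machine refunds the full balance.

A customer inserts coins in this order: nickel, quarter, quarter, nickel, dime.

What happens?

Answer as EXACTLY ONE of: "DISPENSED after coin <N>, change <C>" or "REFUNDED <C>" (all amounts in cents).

Price: 25¢
Coin 1 (nickel, 5¢): balance = 5¢
Coin 2 (quarter, 25¢): balance = 30¢
  → balance >= price → DISPENSE, change = 30 - 25 = 5¢

Answer: DISPENSED after coin 2, change 5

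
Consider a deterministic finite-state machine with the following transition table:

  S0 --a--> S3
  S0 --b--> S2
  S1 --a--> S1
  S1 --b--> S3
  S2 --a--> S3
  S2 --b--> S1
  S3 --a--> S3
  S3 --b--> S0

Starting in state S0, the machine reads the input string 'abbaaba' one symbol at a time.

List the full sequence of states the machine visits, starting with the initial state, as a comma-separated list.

Answer: S0, S3, S0, S2, S3, S3, S0, S3

Derivation:
Start: S0
  read 'a': S0 --a--> S3
  read 'b': S3 --b--> S0
  read 'b': S0 --b--> S2
  read 'a': S2 --a--> S3
  read 'a': S3 --a--> S3
  read 'b': S3 --b--> S0
  read 'a': S0 --a--> S3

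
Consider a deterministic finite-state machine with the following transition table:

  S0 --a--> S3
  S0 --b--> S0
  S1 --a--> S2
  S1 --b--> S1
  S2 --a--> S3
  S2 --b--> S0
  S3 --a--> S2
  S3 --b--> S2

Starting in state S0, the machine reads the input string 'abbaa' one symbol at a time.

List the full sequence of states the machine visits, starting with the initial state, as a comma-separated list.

Start: S0
  read 'a': S0 --a--> S3
  read 'b': S3 --b--> S2
  read 'b': S2 --b--> S0
  read 'a': S0 --a--> S3
  read 'a': S3 --a--> S2

Answer: S0, S3, S2, S0, S3, S2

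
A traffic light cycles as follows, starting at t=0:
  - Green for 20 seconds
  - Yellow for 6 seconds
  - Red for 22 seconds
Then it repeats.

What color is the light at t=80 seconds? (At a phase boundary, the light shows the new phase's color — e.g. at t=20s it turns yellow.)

Cycle length = 20 + 6 + 22 = 48s
t = 80, phase_t = 80 mod 48 = 32
32 >= 26 → RED

Answer: red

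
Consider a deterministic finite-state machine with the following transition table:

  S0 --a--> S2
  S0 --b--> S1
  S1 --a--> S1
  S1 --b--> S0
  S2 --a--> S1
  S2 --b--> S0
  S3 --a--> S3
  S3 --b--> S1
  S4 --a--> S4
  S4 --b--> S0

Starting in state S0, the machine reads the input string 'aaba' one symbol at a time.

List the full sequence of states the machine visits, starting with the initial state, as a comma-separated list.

Start: S0
  read 'a': S0 --a--> S2
  read 'a': S2 --a--> S1
  read 'b': S1 --b--> S0
  read 'a': S0 --a--> S2

Answer: S0, S2, S1, S0, S2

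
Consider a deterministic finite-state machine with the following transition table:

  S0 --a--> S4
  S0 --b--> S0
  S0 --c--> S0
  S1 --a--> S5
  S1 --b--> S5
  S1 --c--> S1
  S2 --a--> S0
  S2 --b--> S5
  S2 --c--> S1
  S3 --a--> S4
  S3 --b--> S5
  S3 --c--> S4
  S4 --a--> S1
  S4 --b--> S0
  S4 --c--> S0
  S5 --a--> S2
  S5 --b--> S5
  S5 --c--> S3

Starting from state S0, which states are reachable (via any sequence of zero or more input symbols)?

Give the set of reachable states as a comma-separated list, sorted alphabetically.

Answer: S0, S1, S2, S3, S4, S5

Derivation:
BFS from S0:
  visit S0: S0--a-->S4 (new), S0--b-->S0 (seen), S0--c-->S0 (seen)
  visit S4: S4--a-->S1 (new), S4--b-->S0 (seen), S4--c-->S0 (seen)
  visit S1: S1--a-->S5 (new), S1--b-->S5 (seen), S1--c-->S1 (seen)
  visit S5: S5--a-->S2 (new), S5--b-->S5 (seen), S5--c-->S3 (new)
  visit S2: S2--a-->S0 (seen), S2--b-->S5 (seen), S2--c-->S1 (seen)
  visit S3: S3--a-->S4 (seen), S3--b-->S5 (seen), S3--c-->S4 (seen)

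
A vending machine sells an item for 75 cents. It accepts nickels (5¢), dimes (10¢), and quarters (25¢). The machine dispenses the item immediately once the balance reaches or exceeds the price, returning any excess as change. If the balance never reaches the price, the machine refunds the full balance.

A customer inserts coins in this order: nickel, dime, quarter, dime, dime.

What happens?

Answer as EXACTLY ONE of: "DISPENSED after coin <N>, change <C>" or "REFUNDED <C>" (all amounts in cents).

Price: 75¢
Coin 1 (nickel, 5¢): balance = 5¢
Coin 2 (dime, 10¢): balance = 15¢
Coin 3 (quarter, 25¢): balance = 40¢
Coin 4 (dime, 10¢): balance = 50¢
Coin 5 (dime, 10¢): balance = 60¢
All coins inserted, balance 60¢ < price 75¢ → REFUND 60¢

Answer: REFUNDED 60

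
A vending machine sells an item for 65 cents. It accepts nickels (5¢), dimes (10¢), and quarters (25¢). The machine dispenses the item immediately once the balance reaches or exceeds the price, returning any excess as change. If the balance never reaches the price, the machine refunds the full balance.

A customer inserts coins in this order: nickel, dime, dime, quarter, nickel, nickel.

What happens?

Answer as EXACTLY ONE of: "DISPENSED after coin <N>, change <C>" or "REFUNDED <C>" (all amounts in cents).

Price: 65¢
Coin 1 (nickel, 5¢): balance = 5¢
Coin 2 (dime, 10¢): balance = 15¢
Coin 3 (dime, 10¢): balance = 25¢
Coin 4 (quarter, 25¢): balance = 50¢
Coin 5 (nickel, 5¢): balance = 55¢
Coin 6 (nickel, 5¢): balance = 60¢
All coins inserted, balance 60¢ < price 65¢ → REFUND 60¢

Answer: REFUNDED 60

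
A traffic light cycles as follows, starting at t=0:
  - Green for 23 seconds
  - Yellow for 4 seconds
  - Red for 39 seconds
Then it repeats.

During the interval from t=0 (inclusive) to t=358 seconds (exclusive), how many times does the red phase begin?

Cycle = 23+4+39 = 66s
red phase starts at t = k*66 + 27 for k=0,1,2,...
Need k*66+27 < 358 → k < 5.015
k ∈ {0, ..., 5} → 6 starts

Answer: 6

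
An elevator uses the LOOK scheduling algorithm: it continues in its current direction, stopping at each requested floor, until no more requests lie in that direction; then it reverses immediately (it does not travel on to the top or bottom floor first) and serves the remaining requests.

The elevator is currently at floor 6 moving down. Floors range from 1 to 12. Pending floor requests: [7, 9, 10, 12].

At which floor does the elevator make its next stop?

Answer: 7

Derivation:
Current floor: 6, direction: down
Requests above: [7, 9, 10, 12]
Requests below: []
Moving down but no requests below → reverse; nearest above is min([7, 9, 10, 12]) = 7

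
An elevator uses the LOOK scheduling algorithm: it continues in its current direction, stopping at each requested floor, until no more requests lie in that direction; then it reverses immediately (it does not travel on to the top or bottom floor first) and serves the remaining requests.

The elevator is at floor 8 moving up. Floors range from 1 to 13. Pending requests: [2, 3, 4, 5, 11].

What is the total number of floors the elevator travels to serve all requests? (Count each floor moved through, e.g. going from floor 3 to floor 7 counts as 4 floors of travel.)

Answer: 12

Derivation:
Start at floor 8 moving up, LOOK stop order: [11, 5, 4, 3, 2]
  8 → 11: |11-8| = 3, total = 3
  11 → 5: |5-11| = 6, total = 9
  5 → 4: |4-5| = 1, total = 10
  4 → 3: |3-4| = 1, total = 11
  3 → 2: |2-3| = 1, total = 12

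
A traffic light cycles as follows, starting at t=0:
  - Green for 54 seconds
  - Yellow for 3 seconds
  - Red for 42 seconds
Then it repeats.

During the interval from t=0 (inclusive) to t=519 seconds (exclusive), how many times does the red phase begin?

Cycle = 54+3+42 = 99s
red phase starts at t = k*99 + 57 for k=0,1,2,...
Need k*99+57 < 519 → k < 4.667
k ∈ {0, ..., 4} → 5 starts

Answer: 5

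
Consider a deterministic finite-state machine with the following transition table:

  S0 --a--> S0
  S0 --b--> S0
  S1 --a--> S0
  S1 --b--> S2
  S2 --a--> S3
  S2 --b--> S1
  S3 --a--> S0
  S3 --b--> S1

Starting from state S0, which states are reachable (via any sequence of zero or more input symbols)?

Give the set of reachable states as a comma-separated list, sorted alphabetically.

Answer: S0

Derivation:
BFS from S0:
  visit S0: S0--a-->S0 (seen), S0--b-->S0 (seen)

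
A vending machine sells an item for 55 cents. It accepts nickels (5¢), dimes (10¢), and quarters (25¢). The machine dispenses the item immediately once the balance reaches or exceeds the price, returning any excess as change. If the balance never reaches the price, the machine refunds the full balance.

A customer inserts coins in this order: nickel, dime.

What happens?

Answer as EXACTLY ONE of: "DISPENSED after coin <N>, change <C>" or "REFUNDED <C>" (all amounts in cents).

Price: 55¢
Coin 1 (nickel, 5¢): balance = 5¢
Coin 2 (dime, 10¢): balance = 15¢
All coins inserted, balance 15¢ < price 55¢ → REFUND 15¢

Answer: REFUNDED 15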